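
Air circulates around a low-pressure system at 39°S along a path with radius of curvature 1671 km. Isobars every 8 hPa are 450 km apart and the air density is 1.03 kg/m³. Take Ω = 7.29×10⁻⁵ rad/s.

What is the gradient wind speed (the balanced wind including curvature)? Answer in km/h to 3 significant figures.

61.0 km/h

Coriolis parameter at 39°S:
f = 2Ω sin φ = 2 × 7.29×10⁻⁵ × sin 39° = 9.18×10⁻⁵ s⁻¹
Pressure gradient: |∂P/∂n| = 800 Pa / 450000 m = 1.78×10⁻³ Pa/m
Geostrophic speed: V_g = |∂P/∂n|/(fρ) = 1.78×10⁻³/(9.18×10⁻⁵ × 1.03) = 18.8 m/s
Around a low, centrifugal force acts outward with Coriolis, so pressure-gradient force balances both:
(1/ρ)|∂P/∂n| = fV + V²/R  →  V² + fR·V − fR·V_g = 0
With fR = 9.18×10⁻⁵ × 1671×10³ m = 153 m/s:
V = [−fR + √((fR)² + 4 fR V_g)]/2 = [−153 + √(153² + 4×153×18.8)]/2 = 16.9 m/s
Subgeostrophic (V < V_g = 18.8 m/s), as expected around a low.
Converting: 16.9 m/s × 3.6 = 61.0 km/h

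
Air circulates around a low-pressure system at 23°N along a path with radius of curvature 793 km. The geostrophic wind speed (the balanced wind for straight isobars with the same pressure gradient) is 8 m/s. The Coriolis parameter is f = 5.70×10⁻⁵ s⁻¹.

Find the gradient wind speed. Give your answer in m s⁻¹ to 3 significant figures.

Around a low, centrifugal force acts outward with Coriolis, so pressure-gradient force balances both:
(1/ρ)|∂P/∂n| = fV + V²/R  →  V² + fR·V − fR·V_g = 0
With fR = 5.70×10⁻⁵ × 793×10³ m = 45.2 m/s:
V = [−fR + √((fR)² + 4 fR V_g)]/2 = [−45.2 + √(45.2² + 4×45.2×8)]/2 = 6.94 m/s
Subgeostrophic (V < V_g = 8 m/s), as expected around a low.

6.94 m s⁻¹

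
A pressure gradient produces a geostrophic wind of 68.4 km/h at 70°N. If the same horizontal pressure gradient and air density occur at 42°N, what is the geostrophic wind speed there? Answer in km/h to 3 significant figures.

96.1 km/h

With the same pressure gradient and density, V_g ∝ 1/f ∝ 1/sin φ.
V₂ = V₁ · sin φ₁ / sin φ₂ = 68.4 × sin 70° / sin 42°
V₂ = 68.4 × 0.9397/0.6691 = 96.1 km/h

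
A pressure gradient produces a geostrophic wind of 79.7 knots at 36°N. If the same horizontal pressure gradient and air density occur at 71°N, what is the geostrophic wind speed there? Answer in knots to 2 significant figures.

With the same pressure gradient and density, V_g ∝ 1/f ∝ 1/sin φ.
V₂ = V₁ · sin φ₁ / sin φ₂ = 79.7 × sin 36° / sin 71°
V₂ = 79.7 × 0.5878/0.9455 = 50 knots

50 knots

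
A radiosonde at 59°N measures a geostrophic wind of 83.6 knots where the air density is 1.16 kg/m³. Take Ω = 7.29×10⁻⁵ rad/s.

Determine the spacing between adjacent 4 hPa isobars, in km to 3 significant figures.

64.2 km

Coriolis parameter at 59°N:
f = 2Ω sin φ = 2 × 7.29×10⁻⁵ × sin 59° = 1.25×10⁻⁴ s⁻¹
Wind speed in SI: 83.6 knots = 43.0 m/s
Geostrophic balance rearranged: |∂P/∂n| = f ρ V_g
|∂P/∂n| = 1.25×10⁻⁴ × 1.16 × 43.0 = 6.23×10⁻³ Pa/m
Isobar spacing: Δn = ΔP/|∂P/∂n| = 400 Pa / 6.23×10⁻³ Pa/m = 64156 m ≈ 64.2 km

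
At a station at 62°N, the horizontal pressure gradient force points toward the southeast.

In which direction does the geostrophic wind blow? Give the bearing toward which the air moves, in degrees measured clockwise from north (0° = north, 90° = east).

225°

The pressure-gradient force points toward the southeast (bearing 135°).
Geostrophic balance: in the Northern Hemisphere the Coriolis force deflects motion to the right, so the geostrophic wind blows 90° to the right of the pressure-gradient force (low pressure on the left).
Rotating 135° by 90° clockwise gives 225° — the wind blows toward the southwest.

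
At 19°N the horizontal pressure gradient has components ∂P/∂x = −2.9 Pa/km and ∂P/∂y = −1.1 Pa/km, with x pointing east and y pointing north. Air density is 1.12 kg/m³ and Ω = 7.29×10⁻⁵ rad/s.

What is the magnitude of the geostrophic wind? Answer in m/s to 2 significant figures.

Coriolis parameter at 19°N:
f = 2Ω sin φ = 2 × 7.29×10⁻⁵ × sin 19° = 4.75×10⁻⁵ s⁻¹
Component geostrophic relations (x east, y north):
u_g = −(1/(fρ)) ∂P/∂y,  v_g = (1/(fρ)) ∂P/∂x
u_g = −(−1.1×10⁻³)/(4.75×10⁻⁵ × 1.12) = 20.7 m/s;  v_g = (−2.9×10⁻³)/(4.75×10⁻⁵ × 1.12) = −54.5 m/s
|V_g| = √(u_g² + v_g²) = 58.3 m/s

58 m/s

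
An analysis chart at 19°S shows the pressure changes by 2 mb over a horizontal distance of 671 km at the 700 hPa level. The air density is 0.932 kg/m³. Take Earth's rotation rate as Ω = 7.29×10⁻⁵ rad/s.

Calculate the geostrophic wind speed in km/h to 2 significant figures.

Coriolis parameter at 19°S:
f = 2Ω sin φ = 2 × 7.29×10⁻⁵ × sin 19° = 4.75×10⁻⁵ s⁻¹
Pressure gradient: |∂P/∂n| = 200 Pa / 671000 m = 2.98×10⁻⁴ Pa/m
Geostrophic balance (pressure-gradient force = Coriolis force):
V_g = (1/(fρ)) |∂P/∂n| = 2.98×10⁻⁴ / (4.75×10⁻⁵ × 0.932) = 6.74 m/s
Converting: 6.74 m/s × 3.6 = 24 km/h

24 km/h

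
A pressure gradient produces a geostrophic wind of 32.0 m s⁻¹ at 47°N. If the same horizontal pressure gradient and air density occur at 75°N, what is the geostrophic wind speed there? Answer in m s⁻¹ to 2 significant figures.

24 m s⁻¹

With the same pressure gradient and density, V_g ∝ 1/f ∝ 1/sin φ.
V₂ = V₁ · sin φ₁ / sin φ₂ = 32.0 × sin 47° / sin 75°
V₂ = 32.0 × 0.7314/0.9659 = 24 m s⁻¹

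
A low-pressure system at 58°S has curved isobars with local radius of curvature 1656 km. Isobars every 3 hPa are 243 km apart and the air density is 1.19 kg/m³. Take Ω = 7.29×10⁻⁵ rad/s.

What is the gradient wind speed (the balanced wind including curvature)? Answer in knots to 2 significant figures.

16 knots

Coriolis parameter at 58°S:
f = 2Ω sin φ = 2 × 7.29×10⁻⁵ × sin 58° = 1.24×10⁻⁴ s⁻¹
Pressure gradient: |∂P/∂n| = 300 Pa / 243000 m = 1.23×10⁻³ Pa/m
Geostrophic speed: V_g = |∂P/∂n|/(fρ) = 1.23×10⁻³/(1.24×10⁻⁴ × 1.19) = 8.39 m/s
Around a low, centrifugal force acts outward with Coriolis, so pressure-gradient force balances both:
(1/ρ)|∂P/∂n| = fV + V²/R  →  V² + fR·V − fR·V_g = 0
With fR = 1.24×10⁻⁴ × 1656×10³ m = 205 m/s:
V = [−fR + √((fR)² + 4 fR V_g)]/2 = [−205 + √(205² + 4×205×8.39)]/2 = 8.07 m/s
Subgeostrophic (V < V_g = 8.39 m/s), as expected around a low.
Converting: 8.07 m/s × 1.944 = 16 knots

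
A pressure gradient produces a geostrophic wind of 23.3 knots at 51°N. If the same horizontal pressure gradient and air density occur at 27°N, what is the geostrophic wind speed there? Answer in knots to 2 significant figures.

40 knots

With the same pressure gradient and density, V_g ∝ 1/f ∝ 1/sin φ.
V₂ = V₁ · sin φ₁ / sin φ₂ = 23.3 × sin 51° / sin 27°
V₂ = 23.3 × 0.7771/0.4540 = 40 knots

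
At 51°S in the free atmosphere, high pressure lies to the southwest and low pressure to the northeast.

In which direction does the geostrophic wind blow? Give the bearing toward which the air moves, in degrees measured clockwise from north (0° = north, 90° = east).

315°

The pressure-gradient force points toward the northeast (bearing 045°).
Geostrophic balance: in the Southern Hemisphere the Coriolis force deflects motion to the left, so the geostrophic wind blows 90° to the left of the pressure-gradient force (low pressure on the right).
Rotating 045° by 90° counterclockwise gives 315° — the wind blows toward the northwest.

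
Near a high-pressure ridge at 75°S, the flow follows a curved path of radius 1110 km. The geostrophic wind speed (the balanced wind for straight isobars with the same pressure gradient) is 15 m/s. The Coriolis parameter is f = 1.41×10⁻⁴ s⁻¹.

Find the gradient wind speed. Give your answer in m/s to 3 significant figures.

Around a high, pressure-gradient force acts outward with centrifugal, so Coriolis balances both:
fV = (1/ρ)|∂P/∂n| + V²/R  →  V² − fR·V + fR·V_g = 0
With fR = 1.41×10⁻⁴ × 1110×10³ m = 157 m/s:
V = [fR − √((fR)² − 4 fR V_g)]/2 = [157 − √(157² − 4×157×15)]/2 = 16.8 m/s
Supergeostrophic (V > V_g = 15 m/s), as expected around a high.

16.8 m/s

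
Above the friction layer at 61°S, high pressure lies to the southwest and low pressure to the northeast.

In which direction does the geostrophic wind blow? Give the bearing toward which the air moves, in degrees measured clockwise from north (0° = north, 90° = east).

315°

The pressure-gradient force points toward the northeast (bearing 045°).
Geostrophic balance: in the Southern Hemisphere the Coriolis force deflects motion to the left, so the geostrophic wind blows 90° to the left of the pressure-gradient force (low pressure on the right).
Rotating 045° by 90° counterclockwise gives 315° — the wind blows toward the northwest.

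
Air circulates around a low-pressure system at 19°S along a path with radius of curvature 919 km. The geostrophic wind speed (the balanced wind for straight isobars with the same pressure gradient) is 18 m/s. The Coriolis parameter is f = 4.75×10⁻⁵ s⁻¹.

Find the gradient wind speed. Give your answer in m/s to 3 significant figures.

Around a low, centrifugal force acts outward with Coriolis, so pressure-gradient force balances both:
(1/ρ)|∂P/∂n| = fV + V²/R  →  V² + fR·V − fR·V_g = 0
With fR = 4.75×10⁻⁵ × 919×10³ m = 43.7 m/s:
V = [−fR + √((fR)² + 4 fR V_g)]/2 = [−43.7 + √(43.7² + 4×43.7×18)]/2 = 13.7 m/s
Subgeostrophic (V < V_g = 18 m/s), as expected around a low.

13.7 m/s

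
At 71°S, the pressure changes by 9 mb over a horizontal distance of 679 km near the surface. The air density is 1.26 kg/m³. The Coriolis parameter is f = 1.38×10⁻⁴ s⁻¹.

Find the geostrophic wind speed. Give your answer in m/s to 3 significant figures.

7.62 m/s

Pressure gradient: |∂P/∂n| = 900 Pa / 679000 m = 1.33×10⁻³ Pa/m
Geostrophic balance (pressure-gradient force = Coriolis force):
V_g = (1/(fρ)) |∂P/∂n| = 1.33×10⁻³ / (1.38×10⁻⁴ × 1.26) = 7.62 m/s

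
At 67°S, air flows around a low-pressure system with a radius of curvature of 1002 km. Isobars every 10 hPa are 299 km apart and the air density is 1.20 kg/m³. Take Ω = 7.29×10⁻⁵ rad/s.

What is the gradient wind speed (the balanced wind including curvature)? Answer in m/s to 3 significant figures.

Coriolis parameter at 67°S:
f = 2Ω sin φ = 2 × 7.29×10⁻⁵ × sin 67° = 1.34×10⁻⁴ s⁻¹
Pressure gradient: |∂P/∂n| = 1000 Pa / 299000 m = 3.34×10⁻³ Pa/m
Geostrophic speed: V_g = |∂P/∂n|/(fρ) = 3.34×10⁻³/(1.34×10⁻⁴ × 1.20) = 20.8 m/s
Around a low, centrifugal force acts outward with Coriolis, so pressure-gradient force balances both:
(1/ρ)|∂P/∂n| = fV + V²/R  →  V² + fR·V − fR·V_g = 0
With fR = 1.34×10⁻⁴ × 1002×10³ m = 134 m/s:
V = [−fR + √((fR)² + 4 fR V_g)]/2 = [−134 + √(134² + 4×134×20.8)]/2 = 18.3 m/s
Subgeostrophic (V < V_g = 20.8 m/s), as expected around a low.

18.3 m/s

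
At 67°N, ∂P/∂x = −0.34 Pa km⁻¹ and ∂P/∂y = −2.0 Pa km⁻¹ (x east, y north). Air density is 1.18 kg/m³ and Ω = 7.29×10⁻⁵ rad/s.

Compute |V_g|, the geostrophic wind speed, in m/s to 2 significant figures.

Coriolis parameter at 67°N:
f = 2Ω sin φ = 2 × 7.29×10⁻⁵ × sin 67° = 1.34×10⁻⁴ s⁻¹
Component geostrophic relations (x east, y north):
u_g = −(1/(fρ)) ∂P/∂y,  v_g = (1/(fρ)) ∂P/∂x
u_g = −(−2.0×10⁻³)/(1.34×10⁻⁴ × 1.18) = 12.6 m/s;  v_g = (−0.34×10⁻³)/(1.34×10⁻⁴ × 1.18) = −2.15 m/s
|V_g| = √(u_g² + v_g²) = 12.8 m/s

13 m/s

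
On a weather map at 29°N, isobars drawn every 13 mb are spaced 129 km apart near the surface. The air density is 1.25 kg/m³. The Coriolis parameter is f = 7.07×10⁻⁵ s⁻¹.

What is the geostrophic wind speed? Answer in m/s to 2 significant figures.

Pressure gradient: |∂P/∂n| = 1300 Pa / 129000 m = 1.01×10⁻² Pa/m
Geostrophic balance (pressure-gradient force = Coriolis force):
V_g = (1/(fρ)) |∂P/∂n| = 1.01×10⁻² / (7.07×10⁻⁵ × 1.25) = 114 m/s

110 m/s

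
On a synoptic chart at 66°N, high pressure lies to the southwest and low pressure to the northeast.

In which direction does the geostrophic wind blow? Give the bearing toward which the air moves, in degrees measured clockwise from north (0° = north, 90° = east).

135°

The pressure-gradient force points toward the northeast (bearing 045°).
Geostrophic balance: in the Northern Hemisphere the Coriolis force deflects motion to the right, so the geostrophic wind blows 90° to the right of the pressure-gradient force (low pressure on the left).
Rotating 045° by 90° clockwise gives 135° — the wind blows toward the southeast.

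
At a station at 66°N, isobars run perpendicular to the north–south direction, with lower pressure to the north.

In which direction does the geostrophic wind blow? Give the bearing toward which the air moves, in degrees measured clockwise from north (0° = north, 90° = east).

The pressure-gradient force points toward the north (bearing 000°).
Geostrophic balance: in the Northern Hemisphere the Coriolis force deflects motion to the right, so the geostrophic wind blows 90° to the right of the pressure-gradient force (low pressure on the left).
Rotating 000° by 90° clockwise gives 090° — the wind blows toward the east.

090°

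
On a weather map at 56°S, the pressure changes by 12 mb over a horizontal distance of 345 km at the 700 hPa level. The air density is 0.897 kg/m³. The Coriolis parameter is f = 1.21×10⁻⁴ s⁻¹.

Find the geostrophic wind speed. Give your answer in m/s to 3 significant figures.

32.0 m/s

Pressure gradient: |∂P/∂n| = 1200 Pa / 345000 m = 3.48×10⁻³ Pa/m
Geostrophic balance (pressure-gradient force = Coriolis force):
V_g = (1/(fρ)) |∂P/∂n| = 3.48×10⁻³ / (1.21×10⁻⁴ × 0.897) = 32.0 m/s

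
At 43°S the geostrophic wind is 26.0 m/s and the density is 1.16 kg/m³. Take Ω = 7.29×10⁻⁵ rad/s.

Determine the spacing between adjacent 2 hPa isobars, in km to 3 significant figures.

Coriolis parameter at 43°S:
f = 2Ω sin φ = 2 × 7.29×10⁻⁵ × sin 43° = 9.94×10⁻⁵ s⁻¹
Geostrophic balance rearranged: |∂P/∂n| = f ρ V_g
|∂P/∂n| = 9.94×10⁻⁵ × 1.16 × 26.0 = 3.00×10⁻³ Pa/m
Isobar spacing: Δn = ΔP/|∂P/∂n| = 200 Pa / 3.00×10⁻³ Pa/m = 66690 m ≈ 66.7 km

66.7 km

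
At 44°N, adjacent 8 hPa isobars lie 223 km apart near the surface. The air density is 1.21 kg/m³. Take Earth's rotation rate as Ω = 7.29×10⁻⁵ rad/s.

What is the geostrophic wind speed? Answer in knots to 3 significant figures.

Coriolis parameter at 44°N:
f = 2Ω sin φ = 2 × 7.29×10⁻⁵ × sin 44° = 1.01×10⁻⁴ s⁻¹
Pressure gradient: |∂P/∂n| = 800 Pa / 223000 m = 3.59×10⁻³ Pa/m
Geostrophic balance (pressure-gradient force = Coriolis force):
V_g = (1/(fρ)) |∂P/∂n| = 3.59×10⁻³ / (1.01×10⁻⁴ × 1.21) = 29.3 m/s
Converting: 29.3 m/s × 1.944 = 56.9 knots

56.9 knots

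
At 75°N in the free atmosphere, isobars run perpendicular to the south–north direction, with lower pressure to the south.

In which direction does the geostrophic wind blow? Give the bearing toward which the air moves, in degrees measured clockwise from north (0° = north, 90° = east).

The pressure-gradient force points toward the south (bearing 180°).
Geostrophic balance: in the Northern Hemisphere the Coriolis force deflects motion to the right, so the geostrophic wind blows 90° to the right of the pressure-gradient force (low pressure on the left).
Rotating 180° by 90° clockwise gives 270° — the wind blows toward the west.

270°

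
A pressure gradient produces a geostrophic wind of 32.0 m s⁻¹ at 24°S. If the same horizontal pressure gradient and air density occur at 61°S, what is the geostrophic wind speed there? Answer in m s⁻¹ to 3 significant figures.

14.9 m s⁻¹

With the same pressure gradient and density, V_g ∝ 1/f ∝ 1/sin φ.
V₂ = V₁ · sin φ₁ / sin φ₂ = 32.0 × sin 24° / sin 61°
V₂ = 32.0 × 0.4067/0.8746 = 14.9 m s⁻¹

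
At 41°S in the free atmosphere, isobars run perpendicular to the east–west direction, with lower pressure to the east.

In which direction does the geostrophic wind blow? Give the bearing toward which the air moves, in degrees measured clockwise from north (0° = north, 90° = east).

000°

The pressure-gradient force points toward the east (bearing 090°).
Geostrophic balance: in the Southern Hemisphere the Coriolis force deflects motion to the left, so the geostrophic wind blows 90° to the left of the pressure-gradient force (low pressure on the right).
Rotating 090° by 90° counterclockwise gives 000° — the wind blows toward the north.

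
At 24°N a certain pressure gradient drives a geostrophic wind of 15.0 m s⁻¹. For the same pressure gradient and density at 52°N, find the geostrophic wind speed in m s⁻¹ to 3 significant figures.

With the same pressure gradient and density, V_g ∝ 1/f ∝ 1/sin φ.
V₂ = V₁ · sin φ₁ / sin φ₂ = 15.0 × sin 24° / sin 52°
V₂ = 15.0 × 0.4067/0.7880 = 7.74 m s⁻¹

7.74 m s⁻¹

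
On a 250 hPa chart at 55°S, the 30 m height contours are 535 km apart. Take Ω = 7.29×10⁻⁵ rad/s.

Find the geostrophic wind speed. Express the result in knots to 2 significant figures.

9.0 knots

Coriolis parameter at 55°S:
f = 2Ω sin φ = 2 × 7.29×10⁻⁵ × sin 55° = 1.19×10⁻⁴ s⁻¹
Height gradient: |∂Z/∂n| = 30 m / 535000 m = 5.61×10⁻⁵
On a pressure surface, geostrophic balance gives V_g = (g/f)|∂Z/∂n|:
V_g = 9.81 × 5.61×10⁻⁵ / 1.19×10⁻⁴ = 4.61 m/s
Converting: 4.61 m/s × 1.944 = 9.0 knots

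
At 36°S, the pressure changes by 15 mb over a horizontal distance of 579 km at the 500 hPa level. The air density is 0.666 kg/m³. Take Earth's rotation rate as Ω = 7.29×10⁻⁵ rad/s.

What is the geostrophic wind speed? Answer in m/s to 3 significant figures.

45.4 m/s

Coriolis parameter at 36°S:
f = 2Ω sin φ = 2 × 7.29×10⁻⁵ × sin 36° = 8.57×10⁻⁵ s⁻¹
Pressure gradient: |∂P/∂n| = 1500 Pa / 579000 m = 2.59×10⁻³ Pa/m
Geostrophic balance (pressure-gradient force = Coriolis force):
V_g = (1/(fρ)) |∂P/∂n| = 2.59×10⁻³ / (8.57×10⁻⁵ × 0.666) = 45.4 m/s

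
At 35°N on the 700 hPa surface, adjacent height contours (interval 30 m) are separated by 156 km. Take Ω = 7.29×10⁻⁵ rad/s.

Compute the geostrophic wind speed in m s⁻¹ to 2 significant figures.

23 m s⁻¹

Coriolis parameter at 35°N:
f = 2Ω sin φ = 2 × 7.29×10⁻⁵ × sin 35° = 8.36×10⁻⁵ s⁻¹
Height gradient: |∂Z/∂n| = 30 m / 156000 m = 1.92×10⁻⁴
On a pressure surface, geostrophic balance gives V_g = (g/f)|∂Z/∂n|:
V_g = 9.81 × 1.92×10⁻⁴ / 8.36×10⁻⁵ = 22.6 m/s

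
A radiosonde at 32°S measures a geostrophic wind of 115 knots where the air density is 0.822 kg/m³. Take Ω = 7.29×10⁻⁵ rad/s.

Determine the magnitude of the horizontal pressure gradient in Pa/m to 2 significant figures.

3.8×10⁻³ Pa/m

Coriolis parameter at 32°S:
f = 2Ω sin φ = 2 × 7.29×10⁻⁵ × sin 32° = 7.73×10⁻⁵ s⁻¹
Wind speed in SI: 115 knots = 59.2 m/s
Geostrophic balance rearranged: |∂P/∂n| = f ρ V_g
|∂P/∂n| = 7.73×10⁻⁵ × 0.822 × 59.2 = 3.76×10⁻³ Pa/m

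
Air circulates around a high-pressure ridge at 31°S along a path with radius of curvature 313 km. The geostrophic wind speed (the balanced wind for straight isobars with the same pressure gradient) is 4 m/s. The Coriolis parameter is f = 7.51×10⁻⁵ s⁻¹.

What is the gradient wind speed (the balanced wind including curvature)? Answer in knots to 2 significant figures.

9.9 knots

Around a high, pressure-gradient force acts outward with centrifugal, so Coriolis balances both:
fV = (1/ρ)|∂P/∂n| + V²/R  →  V² − fR·V + fR·V_g = 0
With fR = 7.51×10⁻⁵ × 313×10³ m = 23.5 m/s:
V = [fR − √((fR)² − 4 fR V_g)]/2 = [23.5 − √(23.5² − 4×23.5×4)]/2 = 5.11 m/s
Supergeostrophic (V > V_g = 4 m/s), as expected around a high.
Converting: 5.11 m/s × 1.944 = 9.9 knots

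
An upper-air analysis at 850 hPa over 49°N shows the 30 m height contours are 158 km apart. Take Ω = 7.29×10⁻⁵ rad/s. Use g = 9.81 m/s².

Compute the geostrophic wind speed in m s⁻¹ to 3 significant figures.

16.9 m s⁻¹

Coriolis parameter at 49°N:
f = 2Ω sin φ = 2 × 7.29×10⁻⁵ × sin 49° = 1.10×10⁻⁴ s⁻¹
Height gradient: |∂Z/∂n| = 30 m / 158000 m = 1.90×10⁻⁴
On a pressure surface, geostrophic balance gives V_g = (g/f)|∂Z/∂n|:
V_g = 9.81 × 1.90×10⁻⁴ / 1.10×10⁻⁴ = 16.9 m/s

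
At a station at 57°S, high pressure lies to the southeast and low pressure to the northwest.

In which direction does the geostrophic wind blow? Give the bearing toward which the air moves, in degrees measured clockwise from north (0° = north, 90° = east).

225°

The pressure-gradient force points toward the northwest (bearing 315°).
Geostrophic balance: in the Southern Hemisphere the Coriolis force deflects motion to the left, so the geostrophic wind blows 90° to the left of the pressure-gradient force (low pressure on the right).
Rotating 315° by 90° counterclockwise gives 225° — the wind blows toward the southwest.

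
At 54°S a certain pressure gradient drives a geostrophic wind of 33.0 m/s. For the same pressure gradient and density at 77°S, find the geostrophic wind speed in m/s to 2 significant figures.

With the same pressure gradient and density, V_g ∝ 1/f ∝ 1/sin φ.
V₂ = V₁ · sin φ₁ / sin φ₂ = 33.0 × sin 54° / sin 77°
V₂ = 33.0 × 0.8090/0.9744 = 27 m/s

27 m/s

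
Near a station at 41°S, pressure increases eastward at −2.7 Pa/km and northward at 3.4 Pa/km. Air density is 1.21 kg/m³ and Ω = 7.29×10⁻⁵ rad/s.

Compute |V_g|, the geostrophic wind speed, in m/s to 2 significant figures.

38 m/s

Coriolis parameter at 41°S:
f = 2Ω sin φ = 2 × 7.29×10⁻⁵ × sin 41° = 9.57×10⁻⁵ s⁻¹
In the Southern Hemisphere f is negative: f = −9.57×10⁻⁵ s⁻¹.
Component geostrophic relations (x east, y north):
u_g = −(1/(fρ)) ∂P/∂y,  v_g = (1/(fρ)) ∂P/∂x
u_g = −(3.4×10⁻³)/(−9.57×10⁻⁵ × 1.21) = 29.4 m/s;  v_g = (−2.7×10⁻³)/(−9.57×10⁻⁵ × 1.21) = 23.3 m/s
|V_g| = √(u_g² + v_g²) = 37.5 m/s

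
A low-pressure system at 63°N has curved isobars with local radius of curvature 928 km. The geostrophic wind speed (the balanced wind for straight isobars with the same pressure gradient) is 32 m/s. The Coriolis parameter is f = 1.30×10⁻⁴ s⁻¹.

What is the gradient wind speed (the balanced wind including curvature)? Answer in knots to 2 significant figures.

Around a low, centrifugal force acts outward with Coriolis, so pressure-gradient force balances both:
(1/ρ)|∂P/∂n| = fV + V²/R  →  V² + fR·V − fR·V_g = 0
With fR = 1.30×10⁻⁴ × 928×10³ m = 121 m/s:
V = [−fR + √((fR)² + 4 fR V_g)]/2 = [−121 + √(121² + 4×121×32)]/2 = 26.3 m/s
Subgeostrophic (V < V_g = 32 m/s), as expected around a low.
Converting: 26.3 m/s × 1.944 = 51 knots

51 knots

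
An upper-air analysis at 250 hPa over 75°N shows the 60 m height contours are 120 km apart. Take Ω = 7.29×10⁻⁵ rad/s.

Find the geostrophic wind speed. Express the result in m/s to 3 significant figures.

Coriolis parameter at 75°N:
f = 2Ω sin φ = 2 × 7.29×10⁻⁵ × sin 75° = 1.41×10⁻⁴ s⁻¹
Height gradient: |∂Z/∂n| = 60 m / 120000 m = 5.00×10⁻⁴
On a pressure surface, geostrophic balance gives V_g = (g/f)|∂Z/∂n|:
V_g = 9.81 × 5.00×10⁻⁴ / 1.41×10⁻⁴ = 34.8 m/s

34.8 m/s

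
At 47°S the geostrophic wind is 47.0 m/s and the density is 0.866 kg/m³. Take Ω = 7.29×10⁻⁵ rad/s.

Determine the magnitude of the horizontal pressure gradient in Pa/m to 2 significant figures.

4.3×10⁻³ Pa/m

Coriolis parameter at 47°S:
f = 2Ω sin φ = 2 × 7.29×10⁻⁵ × sin 47° = 1.07×10⁻⁴ s⁻¹
Geostrophic balance rearranged: |∂P/∂n| = f ρ V_g
|∂P/∂n| = 1.07×10⁻⁴ × 0.866 × 47.0 = 4.34×10⁻³ Pa/m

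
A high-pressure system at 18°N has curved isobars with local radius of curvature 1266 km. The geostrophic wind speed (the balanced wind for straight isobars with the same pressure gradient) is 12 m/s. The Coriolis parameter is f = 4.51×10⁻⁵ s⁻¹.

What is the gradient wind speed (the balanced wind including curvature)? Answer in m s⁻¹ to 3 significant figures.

Around a high, pressure-gradient force acts outward with centrifugal, so Coriolis balances both:
fV = (1/ρ)|∂P/∂n| + V²/R  →  V² − fR·V + fR·V_g = 0
With fR = 4.51×10⁻⁵ × 1266×10³ m = 57.1 m/s:
V = [fR − √((fR)² − 4 fR V_g)]/2 = [57.1 − √(57.1² − 4×57.1×12)]/2 = 17.2 m/s
Supergeostrophic (V > V_g = 12 m/s), as expected around a high.

17.2 m s⁻¹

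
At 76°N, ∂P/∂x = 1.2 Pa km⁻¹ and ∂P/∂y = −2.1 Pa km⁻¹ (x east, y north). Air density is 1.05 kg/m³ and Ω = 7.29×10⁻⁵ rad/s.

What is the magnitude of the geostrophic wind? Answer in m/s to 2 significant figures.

Coriolis parameter at 76°N:
f = 2Ω sin φ = 2 × 7.29×10⁻⁵ × sin 76° = 1.41×10⁻⁴ s⁻¹
Component geostrophic relations (x east, y north):
u_g = −(1/(fρ)) ∂P/∂y,  v_g = (1/(fρ)) ∂P/∂x
u_g = −(−2.1×10⁻³)/(1.41×10⁻⁴ × 1.05) = 14.1 m/s;  v_g = (1.2×10⁻³)/(1.41×10⁻⁴ × 1.05) = 8.08 m/s
|V_g| = √(u_g² + v_g²) = 16.3 m/s

16 m/s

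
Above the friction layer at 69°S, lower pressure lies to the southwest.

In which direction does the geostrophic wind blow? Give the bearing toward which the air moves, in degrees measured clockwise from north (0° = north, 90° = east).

135°

The pressure-gradient force points toward the southwest (bearing 225°).
Geostrophic balance: in the Southern Hemisphere the Coriolis force deflects motion to the left, so the geostrophic wind blows 90° to the left of the pressure-gradient force (low pressure on the right).
Rotating 225° by 90° counterclockwise gives 135° — the wind blows toward the southeast.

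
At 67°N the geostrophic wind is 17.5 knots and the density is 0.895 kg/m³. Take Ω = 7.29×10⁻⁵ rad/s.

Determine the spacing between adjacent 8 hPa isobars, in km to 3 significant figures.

740 km

Coriolis parameter at 67°N:
f = 2Ω sin φ = 2 × 7.29×10⁻⁵ × sin 67° = 1.34×10⁻⁴ s⁻¹
Wind speed in SI: 17.5 knots = 9.00 m/s
Geostrophic balance rearranged: |∂P/∂n| = f ρ V_g
|∂P/∂n| = 1.34×10⁻⁴ × 0.895 × 9.00 = 1.08×10⁻³ Pa/m
Isobar spacing: Δn = ΔP/|∂P/∂n| = 800 Pa / 1.08×10⁻³ Pa/m = 739788 m ≈ 740 km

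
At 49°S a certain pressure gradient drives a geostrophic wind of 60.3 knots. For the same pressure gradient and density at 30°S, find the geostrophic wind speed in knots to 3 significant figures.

With the same pressure gradient and density, V_g ∝ 1/f ∝ 1/sin φ.
V₂ = V₁ · sin φ₁ / sin φ₂ = 60.3 × sin 49° / sin 30°
V₂ = 60.3 × 0.7547/0.5000 = 91.0 knots

91.0 knots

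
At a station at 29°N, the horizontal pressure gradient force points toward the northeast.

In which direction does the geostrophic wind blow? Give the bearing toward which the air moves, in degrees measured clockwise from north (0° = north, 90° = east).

135°

The pressure-gradient force points toward the northeast (bearing 045°).
Geostrophic balance: in the Northern Hemisphere the Coriolis force deflects motion to the right, so the geostrophic wind blows 90° to the right of the pressure-gradient force (low pressure on the left).
Rotating 045° by 90° clockwise gives 135° — the wind blows toward the southeast.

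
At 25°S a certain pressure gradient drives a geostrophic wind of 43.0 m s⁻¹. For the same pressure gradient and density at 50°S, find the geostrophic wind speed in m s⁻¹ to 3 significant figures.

23.7 m s⁻¹

With the same pressure gradient and density, V_g ∝ 1/f ∝ 1/sin φ.
V₂ = V₁ · sin φ₁ / sin φ₂ = 43.0 × sin 25° / sin 50°
V₂ = 43.0 × 0.4226/0.7660 = 23.7 m s⁻¹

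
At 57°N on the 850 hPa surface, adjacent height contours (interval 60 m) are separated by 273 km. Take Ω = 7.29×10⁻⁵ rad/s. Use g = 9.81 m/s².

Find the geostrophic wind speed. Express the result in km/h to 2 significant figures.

Coriolis parameter at 57°N:
f = 2Ω sin φ = 2 × 7.29×10⁻⁵ × sin 57° = 1.22×10⁻⁴ s⁻¹
Height gradient: |∂Z/∂n| = 60 m / 273000 m = 2.20×10⁻⁴
On a pressure surface, geostrophic balance gives V_g = (g/f)|∂Z/∂n|:
V_g = 9.81 × 2.20×10⁻⁴ / 1.22×10⁻⁴ = 17.6 m/s
Converting: 17.6 m/s × 3.6 = 63 km/h

63 km/h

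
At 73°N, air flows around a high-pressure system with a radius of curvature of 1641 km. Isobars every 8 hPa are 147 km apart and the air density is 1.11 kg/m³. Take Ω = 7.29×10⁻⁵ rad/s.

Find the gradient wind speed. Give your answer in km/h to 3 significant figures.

Coriolis parameter at 73°N:
f = 2Ω sin φ = 2 × 7.29×10⁻⁵ × sin 73° = 1.39×10⁻⁴ s⁻¹
Pressure gradient: |∂P/∂n| = 800 Pa / 147000 m = 5.44×10⁻³ Pa/m
Geostrophic speed: V_g = |∂P/∂n|/(fρ) = 5.44×10⁻³/(1.39×10⁻⁴ × 1.11) = 35.2 m/s
Around a high, pressure-gradient force acts outward with centrifugal, so Coriolis balances both:
fV = (1/ρ)|∂P/∂n| + V²/R  →  V² − fR·V + fR·V_g = 0
With fR = 1.39×10⁻⁴ × 1641×10³ m = 229 m/s:
V = [fR − √((fR)² − 4 fR V_g)]/2 = [229 − √(229² − 4×229×35.2)]/2 = 43.4 m/s
Supergeostrophic (V > V_g = 35.2 m/s), as expected around a high.
Converting: 43.4 m/s × 3.6 = 156 km/h

156 km/h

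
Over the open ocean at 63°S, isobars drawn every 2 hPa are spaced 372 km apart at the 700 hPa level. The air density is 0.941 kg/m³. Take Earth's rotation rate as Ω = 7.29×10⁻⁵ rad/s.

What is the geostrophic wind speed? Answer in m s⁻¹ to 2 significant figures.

Coriolis parameter at 63°S:
f = 2Ω sin φ = 2 × 7.29×10⁻⁵ × sin 63° = 1.30×10⁻⁴ s⁻¹
Pressure gradient: |∂P/∂n| = 200 Pa / 372000 m = 5.38×10⁻⁴ Pa/m
Geostrophic balance (pressure-gradient force = Coriolis force):
V_g = (1/(fρ)) |∂P/∂n| = 5.38×10⁻⁴ / (1.30×10⁻⁴ × 0.941) = 4.40 m/s

4.4 m s⁻¹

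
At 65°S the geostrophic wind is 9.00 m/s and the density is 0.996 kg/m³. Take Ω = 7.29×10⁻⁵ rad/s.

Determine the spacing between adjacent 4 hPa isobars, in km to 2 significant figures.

340 km

Coriolis parameter at 65°S:
f = 2Ω sin φ = 2 × 7.29×10⁻⁵ × sin 65° = 1.32×10⁻⁴ s⁻¹
Geostrophic balance rearranged: |∂P/∂n| = f ρ V_g
|∂P/∂n| = 1.32×10⁻⁴ × 0.996 × 9.00 = 1.18×10⁻³ Pa/m
Isobar spacing: Δn = ΔP/|∂P/∂n| = 400 Pa / 1.18×10⁻³ Pa/m = 337695 m ≈ 340 km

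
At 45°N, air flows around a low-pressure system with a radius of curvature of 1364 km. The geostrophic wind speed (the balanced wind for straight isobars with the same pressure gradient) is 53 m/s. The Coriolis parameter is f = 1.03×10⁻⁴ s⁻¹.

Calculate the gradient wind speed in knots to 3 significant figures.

79.7 knots

Around a low, centrifugal force acts outward with Coriolis, so pressure-gradient force balances both:
(1/ρ)|∂P/∂n| = fV + V²/R  →  V² + fR·V − fR·V_g = 0
With fR = 1.03×10⁻⁴ × 1364×10³ m = 140 m/s:
V = [−fR + √((fR)² + 4 fR V_g)]/2 = [−140 + √(140² + 4×140×53)]/2 = 41 m/s
Subgeostrophic (V < V_g = 53 m/s), as expected around a low.
Converting: 41 m/s × 1.944 = 79.7 knots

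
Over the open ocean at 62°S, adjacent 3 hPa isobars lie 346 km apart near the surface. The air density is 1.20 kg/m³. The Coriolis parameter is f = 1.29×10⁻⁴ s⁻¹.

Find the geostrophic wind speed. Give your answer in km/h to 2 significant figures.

Pressure gradient: |∂P/∂n| = 300 Pa / 346000 m = 8.67×10⁻⁴ Pa/m
Geostrophic balance (pressure-gradient force = Coriolis force):
V_g = (1/(fρ)) |∂P/∂n| = 8.67×10⁻⁴ / (1.29×10⁻⁴ × 1.20) = 5.60 m/s
Converting: 5.60 m/s × 3.6 = 20 km/h

20 km/h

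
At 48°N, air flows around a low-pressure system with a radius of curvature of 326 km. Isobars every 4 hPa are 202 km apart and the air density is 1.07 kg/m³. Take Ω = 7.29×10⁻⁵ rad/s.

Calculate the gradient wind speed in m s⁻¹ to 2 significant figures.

13 m s⁻¹

Coriolis parameter at 48°N:
f = 2Ω sin φ = 2 × 7.29×10⁻⁵ × sin 48° = 1.08×10⁻⁴ s⁻¹
Pressure gradient: |∂P/∂n| = 400 Pa / 202000 m = 1.98×10⁻³ Pa/m
Geostrophic speed: V_g = |∂P/∂n|/(fρ) = 1.98×10⁻³/(1.08×10⁻⁴ × 1.07) = 17.1 m/s
Around a low, centrifugal force acts outward with Coriolis, so pressure-gradient force balances both:
(1/ρ)|∂P/∂n| = fV + V²/R  →  V² + fR·V − fR·V_g = 0
With fR = 1.08×10⁻⁴ × 326×10³ m = 35.3 m/s:
V = [−fR + √((fR)² + 4 fR V_g)]/2 = [−35.3 + √(35.3² + 4×35.3×17.1)]/2 = 12.6 m/s
Subgeostrophic (V < V_g = 17.1 m/s), as expected around a low.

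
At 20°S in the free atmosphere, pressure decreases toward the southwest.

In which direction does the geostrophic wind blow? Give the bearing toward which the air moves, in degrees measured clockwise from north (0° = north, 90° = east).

135°

The pressure-gradient force points toward the southwest (bearing 225°).
Geostrophic balance: in the Southern Hemisphere the Coriolis force deflects motion to the left, so the geostrophic wind blows 90° to the left of the pressure-gradient force (low pressure on the right).
Rotating 225° by 90° counterclockwise gives 135° — the wind blows toward the southeast.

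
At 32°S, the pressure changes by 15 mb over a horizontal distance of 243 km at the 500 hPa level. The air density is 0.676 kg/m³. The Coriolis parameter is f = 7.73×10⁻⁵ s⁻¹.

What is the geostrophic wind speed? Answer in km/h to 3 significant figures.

Pressure gradient: |∂P/∂n| = 1500 Pa / 243000 m = 6.17×10⁻³ Pa/m
Geostrophic balance (pressure-gradient force = Coriolis force):
V_g = (1/(fρ)) |∂P/∂n| = 6.17×10⁻³ / (7.73×10⁻⁵ × 0.676) = 118 m/s
Converting: 118 m/s × 3.6 = 425 km/h

425 km/h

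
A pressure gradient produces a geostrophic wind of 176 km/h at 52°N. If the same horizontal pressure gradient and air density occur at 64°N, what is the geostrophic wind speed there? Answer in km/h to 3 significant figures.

154 km/h

With the same pressure gradient and density, V_g ∝ 1/f ∝ 1/sin φ.
V₂ = V₁ · sin φ₁ / sin φ₂ = 176 × sin 52° / sin 64°
V₂ = 176 × 0.7880/0.8988 = 154 km/h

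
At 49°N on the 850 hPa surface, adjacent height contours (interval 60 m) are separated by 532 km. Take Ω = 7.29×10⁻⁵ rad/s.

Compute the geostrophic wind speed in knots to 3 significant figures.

Coriolis parameter at 49°N:
f = 2Ω sin φ = 2 × 7.29×10⁻⁵ × sin 49° = 1.10×10⁻⁴ s⁻¹
Height gradient: |∂Z/∂n| = 60 m / 532000 m = 1.13×10⁻⁴
On a pressure surface, geostrophic balance gives V_g = (g/f)|∂Z/∂n|:
V_g = 9.81 × 1.13×10⁻⁴ / 1.10×10⁻⁴ = 10.1 m/s
Converting: 10.1 m/s × 1.944 = 19.5 knots

19.5 knots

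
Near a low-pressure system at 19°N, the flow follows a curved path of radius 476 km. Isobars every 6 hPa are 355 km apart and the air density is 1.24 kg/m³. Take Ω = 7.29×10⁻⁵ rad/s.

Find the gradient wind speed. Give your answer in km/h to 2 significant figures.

60 km/h

Coriolis parameter at 19°N:
f = 2Ω sin φ = 2 × 7.29×10⁻⁵ × sin 19° = 4.75×10⁻⁵ s⁻¹
Pressure gradient: |∂P/∂n| = 600 Pa / 355000 m = 1.69×10⁻³ Pa/m
Geostrophic speed: V_g = |∂P/∂n|/(fρ) = 1.69×10⁻³/(4.75×10⁻⁵ × 1.24) = 28.7 m/s
Around a low, centrifugal force acts outward with Coriolis, so pressure-gradient force balances both:
(1/ρ)|∂P/∂n| = fV + V²/R  →  V² + fR·V − fR·V_g = 0
With fR = 4.75×10⁻⁵ × 476×10³ m = 22.6 m/s:
V = [−fR + √((fR)² + 4 fR V_g)]/2 = [−22.6 + √(22.6² + 4×22.6×28.7)]/2 = 16.6 m/s
Subgeostrophic (V < V_g = 28.7 m/s), as expected around a low.
Converting: 16.6 m/s × 3.6 = 60 km/h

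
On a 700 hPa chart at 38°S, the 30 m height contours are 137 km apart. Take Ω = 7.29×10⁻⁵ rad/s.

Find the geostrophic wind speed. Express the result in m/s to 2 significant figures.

Coriolis parameter at 38°S:
f = 2Ω sin φ = 2 × 7.29×10⁻⁵ × sin 38° = 8.98×10⁻⁵ s⁻¹
Height gradient: |∂Z/∂n| = 30 m / 137000 m = 2.19×10⁻⁴
On a pressure surface, geostrophic balance gives V_g = (g/f)|∂Z/∂n|:
V_g = 9.81 × 2.19×10⁻⁴ / 8.98×10⁻⁵ = 23.9 m/s

24 m/s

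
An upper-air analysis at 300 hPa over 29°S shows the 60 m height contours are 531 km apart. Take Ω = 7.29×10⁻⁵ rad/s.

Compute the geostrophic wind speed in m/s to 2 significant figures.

Coriolis parameter at 29°S:
f = 2Ω sin φ = 2 × 7.29×10⁻⁵ × sin 29° = 7.07×10⁻⁵ s⁻¹
Height gradient: |∂Z/∂n| = 60 m / 531000 m = 1.13×10⁻⁴
On a pressure surface, geostrophic balance gives V_g = (g/f)|∂Z/∂n|:
V_g = 9.81 × 1.13×10⁻⁴ / 7.07×10⁻⁵ = 15.7 m/s

16 m/s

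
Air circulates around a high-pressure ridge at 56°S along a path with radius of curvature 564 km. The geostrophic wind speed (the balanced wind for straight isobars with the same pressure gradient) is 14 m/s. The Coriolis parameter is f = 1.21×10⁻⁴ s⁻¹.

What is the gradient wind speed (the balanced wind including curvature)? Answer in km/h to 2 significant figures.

Around a high, pressure-gradient force acts outward with centrifugal, so Coriolis balances both:
fV = (1/ρ)|∂P/∂n| + V²/R  →  V² − fR·V + fR·V_g = 0
With fR = 1.21×10⁻⁴ × 564×10³ m = 68.2 m/s:
V = [fR − √((fR)² − 4 fR V_g)]/2 = [68.2 − √(68.2² − 4×68.2×14)]/2 = 19.7 m/s
Supergeostrophic (V > V_g = 14 m/s), as expected around a high.
Converting: 19.7 m/s × 3.6 = 71 km/h

71 km/h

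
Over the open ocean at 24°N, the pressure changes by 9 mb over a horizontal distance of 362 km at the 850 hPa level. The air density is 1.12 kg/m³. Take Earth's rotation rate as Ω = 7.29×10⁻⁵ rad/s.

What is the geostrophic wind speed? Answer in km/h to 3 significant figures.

Coriolis parameter at 24°N:
f = 2Ω sin φ = 2 × 7.29×10⁻⁵ × sin 24° = 5.93×10⁻⁵ s⁻¹
Pressure gradient: |∂P/∂n| = 900 Pa / 362000 m = 2.49×10⁻³ Pa/m
Geostrophic balance (pressure-gradient force = Coriolis force):
V_g = (1/(fρ)) |∂P/∂n| = 2.49×10⁻³ / (5.93×10⁻⁵ × 1.12) = 37.4 m/s
Converting: 37.4 m/s × 3.6 = 135 km/h

135 km/h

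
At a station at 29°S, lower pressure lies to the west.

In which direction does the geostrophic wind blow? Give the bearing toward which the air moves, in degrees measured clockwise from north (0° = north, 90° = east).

180°

The pressure-gradient force points toward the west (bearing 270°).
Geostrophic balance: in the Southern Hemisphere the Coriolis force deflects motion to the left, so the geostrophic wind blows 90° to the left of the pressure-gradient force (low pressure on the right).
Rotating 270° by 90° counterclockwise gives 180° — the wind blows toward the south.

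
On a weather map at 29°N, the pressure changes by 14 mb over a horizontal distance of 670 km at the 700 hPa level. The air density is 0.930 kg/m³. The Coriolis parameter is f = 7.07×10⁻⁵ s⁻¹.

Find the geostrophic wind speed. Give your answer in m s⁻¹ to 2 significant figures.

Pressure gradient: |∂P/∂n| = 1400 Pa / 670000 m = 2.09×10⁻³ Pa/m
Geostrophic balance (pressure-gradient force = Coriolis force):
V_g = (1/(fρ)) |∂P/∂n| = 2.09×10⁻³ / (7.07×10⁻⁵ × 0.930) = 31.8 m/s

32 m s⁻¹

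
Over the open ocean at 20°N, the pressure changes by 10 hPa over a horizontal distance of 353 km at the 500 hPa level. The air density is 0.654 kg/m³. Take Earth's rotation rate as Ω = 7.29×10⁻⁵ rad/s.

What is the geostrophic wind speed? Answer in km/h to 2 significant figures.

310 km/h

Coriolis parameter at 20°N:
f = 2Ω sin φ = 2 × 7.29×10⁻⁵ × sin 20° = 4.99×10⁻⁵ s⁻¹
Pressure gradient: |∂P/∂n| = 1000 Pa / 353000 m = 2.83×10⁻³ Pa/m
Geostrophic balance (pressure-gradient force = Coriolis force):
V_g = (1/(fρ)) |∂P/∂n| = 2.83×10⁻³ / (4.99×10⁻⁵ × 0.654) = 86.9 m/s
Converting: 86.9 m/s × 3.6 = 310 km/h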